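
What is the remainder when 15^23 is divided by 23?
Using Fermat: 15^{22} ≡ 1 (mod 23). 23 ≡ 1 (mod 22). So 15^{23} ≡ 15^{1} ≡ 15 (mod 23)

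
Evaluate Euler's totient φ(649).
580

Prime factorization: 649 = 11 × 59
Using the formula φ(n) = n × Π(1 - 1/p) for each prime factor p:
φ(649) = 649 × (1 - 1/11) × (1 - 1/59)
φ(649) = 580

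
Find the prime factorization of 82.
2 × 41

Divide by primes starting from smallest:
82 ÷ 2 = 41
41 ÷ 41 = 1

82 = 2 × 41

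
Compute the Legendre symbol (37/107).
(37/107) = 37^{53} mod 107 = 1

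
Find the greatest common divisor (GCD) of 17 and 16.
1

Using the Euclidean algorithm:
17 = 1 × 16 + 1
16 = 16 × 1 + 0

GCD(17, 16) = 1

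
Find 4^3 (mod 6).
3 = 2 + 1 (binary 11). Repeated squaring mod 6: 4^1 ≡ 4; 4^2 ≡ 4² = 16 ≡ 4. Multiply: 4^3 = 4^2 × 4^1 ≡ 4 × 4 (mod 6): 4 × 4 = 16 ≡ 4. So 4^3 ≡ 4 (mod 6).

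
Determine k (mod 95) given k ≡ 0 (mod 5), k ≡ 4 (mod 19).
80

Using the Chinese Remainder Theorem:
M = product of moduli = 95
For equation 1: M_1 = 19, 19 ≡ 4 (mod 5), inverse of 19 mod 5 is 4 (check: 4 × 4 = 16 ≡ 1 (mod 5))
For equation 2: M_2 = 5, 5 ≡ 5 (mod 19), inverse of 5 mod 19 is 4 (check: 5 × 4 = 20 ≡ 1 (mod 19))
Combine: k ≡ Σ r_i×M_i×(M_i⁻¹ mod m_i) = 0×19×4 + 4×5×4 = 0 + 80 = 80
80 mod 95 = 80
k ≡ 80 (mod 95)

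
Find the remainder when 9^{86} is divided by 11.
By Fermat: 9^{10} ≡ 1 (mod 11). 86 = 8×10 + 6. So 9^{86} ≡ 9^{6} ≡ 9 (mod 11)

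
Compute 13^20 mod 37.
Using repeated squaring. 20 = 16 + 4 (binary 10100). Repeated squaring mod 37: 13^1 ≡ 13; 13^2 ≡ 13² = 169 ≡ 21; 13^4 ≡ 21² = 441 ≡ 34; 13^8 ≡ 34² = 1156 ≡ 9; 13^16 ≡ 9² = 81 ≡ 7. Multiply: 13^20 = 13^16 × 13^4 ≡ 7 × 34 (mod 37): 7 × 34 = 238 ≡ 16. So 13^20 ≡ 16 (mod 37).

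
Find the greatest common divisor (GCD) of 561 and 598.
1

Using the Euclidean algorithm:
561 = 0 × 598 + 561
598 = 1 × 561 + 37
561 = 15 × 37 + 6
37 = 6 × 6 + 1
6 = 6 × 1 + 0

GCD(561, 598) = 1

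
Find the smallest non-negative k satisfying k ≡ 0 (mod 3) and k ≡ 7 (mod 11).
M = 3 × 11 = 33. M₁ = 11, y₁ ≡ 2 (mod 3). M₂ = 3, y₂ ≡ 4 (mod 11). k = 0×11×2 + 7×3×4 ≡ 18 (mod 33)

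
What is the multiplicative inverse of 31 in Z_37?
6

Using Extended Euclidean Algorithm:
gcd(31, 37) = 1
Bezout coefficients: 31 × 6 + 37 × -5 = 1
So 31 × 6 ≡ 1 (mod 37)
The inverse is 6 mod 37 = 6
Verification: 31 × 6 = 186 = 5 × 37 + 1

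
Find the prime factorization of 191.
191

Divide by primes starting from smallest:
191 ÷ 191 = 1

191 = 191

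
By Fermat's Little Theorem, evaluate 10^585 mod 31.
By Fermat: 10^{30} ≡ 1 (mod 31). 585 ≡ 15 (mod 30). So 10^{585} ≡ 10^{15} ≡ 1 (mod 31)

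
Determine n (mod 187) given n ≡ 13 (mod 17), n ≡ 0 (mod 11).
132

Using the Chinese Remainder Theorem:
M = product of moduli = 187
For equation 1: M_1 = 11, 11 ≡ 11 (mod 17), inverse of 11 mod 17 is 14 (check: 11 × 14 = 154 ≡ 1 (mod 17))
For equation 2: M_2 = 17, 17 ≡ 6 (mod 11), inverse of 17 mod 11 is 2 (check: 6 × 2 = 12 ≡ 1 (mod 11))
Combine: n ≡ Σ r_i×M_i×(M_i⁻¹ mod m_i) = 13×11×14 + 0×17×2 = 2002 + 0 = 2002
2002 mod 187 = 132
n ≡ 132 (mod 187)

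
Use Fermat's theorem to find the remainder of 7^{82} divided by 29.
16

By Fermat's Little Theorem, a^(p-1) ≡ 1 (mod p) for prime p and gcd(a, p) = 1
Here p = 29, so 7^28 ≡ 1 (mod 29)
We can reduce the exponent: 82 mod 28 = 26
So 7^82 ≡ 7^26 (mod 29)
Computing: 7^26 mod 29 = 16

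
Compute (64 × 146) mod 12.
8

(64 × 146) = 9344
9344 mod 12 = 8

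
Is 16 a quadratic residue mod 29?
By Euler's criterion: 16^{14} ≡ 1 (mod 29). Since this equals 1, 16 is a QR.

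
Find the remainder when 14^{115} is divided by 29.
By Fermat: 14^{28} ≡ 1 (mod 29). 115 = 4×28 + 3. So 14^{115} ≡ 14^{3} ≡ 18 (mod 29)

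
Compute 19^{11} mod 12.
7

Using successive squaring:
Binary expansion of 11: 1011
Powers of 19 mod 12 (each is the square of the previous):
  19^1 ≡ 7 (mod 12)
  19^2 ≡ 7² = 49 ≡ 1 (mod 12)
  19^4 ≡ 1² = 1 ≡ 1 (mod 12)
  19^8 ≡ 1² = 1 ≡ 1 (mod 12)
11 = 8 + 2 + 1, so 19^11 = 19^8 × 19^2 × 19^1 ≡ 1 × 1 × 7 (mod 12)
Multiplying step by step:
  1 × 1 = 1 ≡ 1 (mod 12)
  1 × 7 = 7 ≡ 7 (mod 12)
Result: 19^11 ≡ 7 (mod 12)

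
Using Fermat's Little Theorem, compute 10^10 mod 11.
By Fermat's Little Theorem, 10^{10} ≡ 1 (mod 11) since 11 is prime and gcd(10, 11) = 1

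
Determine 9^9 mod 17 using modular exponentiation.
9 = 8 + 1 (binary 1001). Repeated squaring mod 17: 9^1 ≡ 9; 9^2 ≡ 9² = 81 ≡ 13; 9^4 ≡ 13² = 169 ≡ 16; 9^8 ≡ 16² = 256 ≡ 1. Multiply: 9^9 = 9^8 × 9^1 ≡ 1 × 9 (mod 17): 1 × 9 = 9 ≡ 9. So 9^9 ≡ 9 (mod 17).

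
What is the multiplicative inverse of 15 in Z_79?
58

Using Extended Euclidean Algorithm:
gcd(15, 79) = 1
Bezout coefficients: 15 × -21 + 79 × 4 = 1
So 15 × -21 ≡ 1 (mod 79)
The inverse is -21 mod 79 = 58
Verification: 15 × 58 = 870 = 11 × 79 + 1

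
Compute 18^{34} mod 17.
1

Using successive squaring:
Binary expansion of 34: 100010
Powers of 18 mod 17 (each is the square of the previous):
  18^1 ≡ 1 (mod 17)
  18^2 ≡ 1² = 1 ≡ 1 (mod 17)
  18^4 ≡ 1² = 1 ≡ 1 (mod 17)
  18^8 ≡ 1² = 1 ≡ 1 (mod 17)
  18^16 ≡ 1² = 1 ≡ 1 (mod 17)
  18^32 ≡ 1² = 1 ≡ 1 (mod 17)
34 = 32 + 2, so 18^34 = 18^32 × 18^2 ≡ 1 × 1 (mod 17)
Multiplying step by step:
  1 × 1 = 1 ≡ 1 (mod 17)
Result: 18^34 ≡ 1 (mod 17)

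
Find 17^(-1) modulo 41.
29

Using Extended Euclidean Algorithm:
gcd(17, 41) = 1
Bezout coefficients: 17 × -12 + 41 × 5 = 1
So 17 × -12 ≡ 1 (mod 41)
The inverse is -12 mod 41 = 29
Verification: 17 × 29 = 493 = 12 × 41 + 1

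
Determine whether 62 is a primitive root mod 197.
p - 1 = 196 has prime divisors 2, 7. Check 62^(196/q) mod 197 for each: 62^(196/2) = 62^98 ≡ 1, 62^(196/7) = 62^28 ≡ 178 (mod 197). Since 62^98 ≡ 1 (mod 197), the order of 62 divides 98 (in fact the order is 98) ≠ 196, so it is not a primitive root.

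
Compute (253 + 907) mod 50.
10

(253 + 907) = 1160
1160 mod 50 = 10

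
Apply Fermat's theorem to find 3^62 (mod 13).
By Fermat: 3^{12} ≡ 1 (mod 13). 62 = 5×12 + 2. So 3^{62} ≡ 3^{2} ≡ 9 (mod 13)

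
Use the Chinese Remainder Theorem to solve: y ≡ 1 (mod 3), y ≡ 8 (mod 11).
M = 3 × 11 = 33. M₁ = 11, y₁ ≡ 2 (mod 3). M₂ = 3, y₂ ≡ 4 (mod 11). y = 1×11×2 + 8×3×4 ≡ 19 (mod 33)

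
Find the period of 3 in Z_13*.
Powers of 3 mod 13: 3^1≡3, 3^2≡9, 3^3≡1. Order = 3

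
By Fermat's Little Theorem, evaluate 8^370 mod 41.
By Fermat: 8^{40} ≡ 1 (mod 41). 370 ≡ 10 (mod 40). So 8^{370} ≡ 8^{10} ≡ 40 (mod 41)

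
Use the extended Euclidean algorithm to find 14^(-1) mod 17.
Extended GCD: 14(-6) + 17(5) = 1. So 14^(-1) ≡ 11 ≡ 11 (mod 17). Verify: 14 × 11 = 154 ≡ 1 (mod 17)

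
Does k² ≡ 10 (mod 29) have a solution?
By Euler's criterion: 10^{14} ≡ 28 (mod 29). Since this equals -1 (≡ 28), 10 is not a QR.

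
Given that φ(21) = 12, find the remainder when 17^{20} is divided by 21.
By Euler: 17^{12} ≡ 1 (mod 21) since gcd(17, 21) = 1. 20 = 1×12 + 8. So 17^{20} ≡ 17^{8} ≡ 16 (mod 21)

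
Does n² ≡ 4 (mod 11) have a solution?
By Euler's criterion: 4^{5} ≡ 1 (mod 11). Since this equals 1, 4 is a QR.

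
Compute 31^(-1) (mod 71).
55

Using Extended Euclidean Algorithm:
gcd(31, 71) = 1
Bezout coefficients: 31 × -16 + 71 × 7 = 1
So 31 × -16 ≡ 1 (mod 71)
The inverse is -16 mod 71 = 55
Verification: 31 × 55 = 1705 = 24 × 71 + 1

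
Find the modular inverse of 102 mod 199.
102^(-1) ≡ 80 (mod 199). Verification: 102 × 80 = 8160 ≡ 1 (mod 199)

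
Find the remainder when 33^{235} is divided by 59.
By Fermat: 33^{58} ≡ 1 (mod 59). 235 = 4×58 + 3. So 33^{235} ≡ 33^{3} ≡ 6 (mod 59)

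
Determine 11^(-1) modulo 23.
11^(-1) ≡ 21 (mod 23). Verification: 11 × 21 = 231 ≡ 1 (mod 23)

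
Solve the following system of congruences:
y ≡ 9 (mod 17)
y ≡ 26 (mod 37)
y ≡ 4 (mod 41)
10090

Using the Chinese Remainder Theorem:
M = product of moduli = 25789
For equation 1: M_1 = 1517, 1517 ≡ 4 (mod 17), inverse of 1517 mod 17 is 13 (check: 4 × 13 = 52 ≡ 1 (mod 17))
For equation 2: M_2 = 697, 697 ≡ 31 (mod 37), inverse of 697 mod 37 is 6 (check: 31 × 6 = 186 ≡ 1 (mod 37))
For equation 3: M_3 = 629, 629 ≡ 14 (mod 41), inverse of 629 mod 41 is 3 (check: 14 × 3 = 42 ≡ 1 (mod 41))
Combine: y ≡ Σ r_i×M_i×(M_i⁻¹ mod m_i) = 9×1517×13 + 26×697×6 + 4×629×3 = 177489 + 108732 + 7548 = 293769
293769 mod 25789 = 10090
y ≡ 10090 (mod 25789)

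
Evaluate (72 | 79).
(72/79) = 72^{39} mod 79 = 1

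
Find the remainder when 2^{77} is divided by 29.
By Fermat: 2^{28} ≡ 1 (mod 29). 77 = 2×28 + 21. So 2^{77} ≡ 2^{21} ≡ 17 (mod 29)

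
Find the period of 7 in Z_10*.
Powers of 7 mod 10: 7^1≡7, 7^2≡9, 7^3≡3, 7^4≡1. Order = 4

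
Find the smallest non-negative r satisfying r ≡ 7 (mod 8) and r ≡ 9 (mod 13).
M = 8 × 13 = 104. M₁ = 13, y₁ ≡ 5 (mod 8). M₂ = 8, y₂ ≡ 5 (mod 13). r = 7×13×5 + 9×8×5 ≡ 87 (mod 104)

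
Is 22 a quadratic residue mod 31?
By Euler's criterion: 22^{15} ≡ 30 (mod 31). Since this equals -1 (≡ 30), 22 is not a QR.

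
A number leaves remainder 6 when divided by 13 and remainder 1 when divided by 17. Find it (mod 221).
M = 13 × 17 = 221. M₁ = 17, y₁ ≡ 10 (mod 13). M₂ = 13, y₂ ≡ 4 (mod 17). m = 6×17×10 + 1×13×4 ≡ 188 (mod 221)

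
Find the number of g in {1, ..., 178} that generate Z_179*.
Number of primitive roots mod 179 = φ(178) = 88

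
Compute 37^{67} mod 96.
61

Using successive squaring:
Binary expansion of 67: 1000011
Powers of 37 mod 96 (each is the square of the previous):
  37^1 ≡ 37 (mod 96)
  37^2 ≡ 37² = 1369 ≡ 25 (mod 96)
  37^4 ≡ 25² = 625 ≡ 49 (mod 96)
  37^8 ≡ 49² = 2401 ≡ 1 (mod 96)
  37^16 ≡ 1² = 1 ≡ 1 (mod 96)
  37^32 ≡ 1² = 1 ≡ 1 (mod 96)
  37^64 ≡ 1² = 1 ≡ 1 (mod 96)
67 = 64 + 2 + 1, so 37^67 = 37^64 × 37^2 × 37^1 ≡ 1 × 25 × 37 (mod 96)
Multiplying step by step:
  1 × 25 = 25 ≡ 25 (mod 96)
  25 × 37 = 925 ≡ 61 (mod 96)
Result: 37^67 ≡ 61 (mod 96)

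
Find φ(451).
400

Prime factorization: 451 = 11 × 41
Using the formula φ(n) = n × Π(1 - 1/p) for each prime factor p:
φ(451) = 451 × (1 - 1/11) × (1 - 1/41)
φ(451) = 400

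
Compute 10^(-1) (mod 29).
10^(-1) ≡ 3 (mod 29). Verification: 10 × 3 = 30 ≡ 1 (mod 29)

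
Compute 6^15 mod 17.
Using repeated squaring. 15 = 8 + 4 + 2 + 1 (binary 1111). Repeated squaring mod 17: 6^1 ≡ 6; 6^2 ≡ 6² = 36 ≡ 2; 6^4 ≡ 2² = 4 ≡ 4; 6^8 ≡ 4² = 16 ≡ 16. Multiply: 6^15 = 6^8 × 6^4 × 6^2 × 6^1 ≡ 16 × 4 × 2 × 6 (mod 17): 16 × 4 = 64 ≡ 13; 13 × 2 = 26 ≡ 9; 9 × 6 = 54 ≡ 3. So 6^15 ≡ 3 (mod 17).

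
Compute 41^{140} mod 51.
13

Using successive squaring:
Binary expansion of 140: 10001100
Powers of 41 mod 51 (each is the square of the previous):
  41^1 ≡ 41 (mod 51)
  41^2 ≡ 41² = 1681 ≡ 49 (mod 51)
  41^4 ≡ 49² = 2401 ≡ 4 (mod 51)
  41^8 ≡ 4² = 16 ≡ 16 (mod 51)
  41^16 ≡ 16² = 256 ≡ 1 (mod 51)
  41^32 ≡ 1² = 1 ≡ 1 (mod 51)
  41^64 ≡ 1² = 1 ≡ 1 (mod 51)
  41^128 ≡ 1² = 1 ≡ 1 (mod 51)
140 = 128 + 8 + 4, so 41^140 = 41^128 × 41^8 × 41^4 ≡ 1 × 16 × 4 (mod 51)
Multiplying step by step:
  1 × 16 = 16 ≡ 16 (mod 51)
  16 × 4 = 64 ≡ 13 (mod 51)
Result: 41^140 ≡ 13 (mod 51)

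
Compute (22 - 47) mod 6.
5

(22 - 47) = -25
-25 mod 6 = 5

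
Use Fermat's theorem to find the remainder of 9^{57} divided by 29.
9

By Fermat's Little Theorem, a^(p-1) ≡ 1 (mod p) for prime p and gcd(a, p) = 1
Here p = 29, so 9^28 ≡ 1 (mod 29)
We can reduce the exponent: 57 mod 28 = 1
So 9^57 ≡ 9^1 (mod 29)
Computing: 9^1 mod 29 = 9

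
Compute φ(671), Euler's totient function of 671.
600

Prime factorization: 671 = 11 × 61
Using the formula φ(n) = n × Π(1 - 1/p) for each prime factor p:
φ(671) = 671 × (1 - 1/11) × (1 - 1/61)
φ(671) = 600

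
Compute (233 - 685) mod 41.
40

(233 - 685) = -452
-452 mod 41 = 40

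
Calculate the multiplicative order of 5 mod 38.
Powers of 5 mod 38: 5^1≡5, 5^2≡25, 5^3≡11, 5^4≡17, 5^5≡9, 5^6≡7, 5^7≡35, 5^8≡23, 5^9≡1. Order = 9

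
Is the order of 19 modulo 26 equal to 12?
Yes, ord_26(19) = 12.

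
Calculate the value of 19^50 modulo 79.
Using repeated squaring. 50 = 32 + 16 + 2 (binary 110010). Repeated squaring mod 79: 19^1 ≡ 19; 19^2 ≡ 19² = 361 ≡ 45; 19^4 ≡ 45² = 2025 ≡ 50; 19^8 ≡ 50² = 2500 ≡ 51; 19^16 ≡ 51² = 2601 ≡ 73; 19^32 ≡ 73² = 5329 ≡ 36. Multiply: 19^50 = 19^32 × 19^16 × 19^2 ≡ 36 × 73 × 45 (mod 79): 36 × 73 = 2628 ≡ 21; 21 × 45 = 945 ≡ 76. So 19^50 ≡ 76 (mod 79).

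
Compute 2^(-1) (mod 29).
2^(-1) ≡ 15 (mod 29). Verification: 2 × 15 = 30 ≡ 1 (mod 29)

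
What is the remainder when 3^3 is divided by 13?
3 = 2 + 1 (binary 11). Repeated squaring mod 13: 3^1 ≡ 3; 3^2 ≡ 3² = 9 ≡ 9. Multiply: 3^3 = 3^2 × 3^1 ≡ 9 × 3 (mod 13): 9 × 3 = 27 ≡ 1. So 3^3 ≡ 1 (mod 13).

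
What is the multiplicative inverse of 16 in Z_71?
40

Using Extended Euclidean Algorithm:
gcd(16, 71) = 1
Bezout coefficients: 16 × -31 + 71 × 7 = 1
So 16 × -31 ≡ 1 (mod 71)
The inverse is -31 mod 71 = 40
Verification: 16 × 40 = 640 = 9 × 71 + 1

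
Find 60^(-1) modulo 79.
54

Using Extended Euclidean Algorithm:
gcd(60, 79) = 1
Bezout coefficients: 60 × -25 + 79 × 19 = 1
So 60 × -25 ≡ 1 (mod 79)
The inverse is -25 mod 79 = 54
Verification: 60 × 54 = 3240 = 41 × 79 + 1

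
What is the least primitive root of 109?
6

A primitive root g modulo p has order p-1 = 108
Prime divisors of 108: [2, 3]
g is a primitive root iff g^(108/q) ≢ 1 (mod 109) for each prime divisor q
Testing small values:
  g = 2: 2^54 ≡ 108, 2^36 ≡ 1 (mod 109) → 2^36 ≡ 1, not primitive root
  g = 3: 3^54 ≡ 1, 3^36 ≡ 63 (mod 109) → 3^54 ≡ 1, not primitive root
  g = 4: 4^54 ≡ 1, 4^36 ≡ 1 (mod 109) → 4^54 ≡ 1, not primitive root
  g = 5: 5^54 ≡ 1, 5^36 ≡ 63 (mod 109) → 5^54 ≡ 1, not primitive root
  g = 6: 6^54 ≡ 108, 6^36 ≡ 63 (mod 109) → none is 1, primitive root!
The smallest primitive root is 6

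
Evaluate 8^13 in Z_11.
Using Fermat: 8^{10} ≡ 1 (mod 11). 13 ≡ 3 (mod 10). So 8^{13} ≡ 8^{3} ≡ 6 (mod 11)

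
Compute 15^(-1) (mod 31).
29

Using Extended Euclidean Algorithm:
gcd(15, 31) = 1
Bezout coefficients: 15 × -2 + 31 × 1 = 1
So 15 × -2 ≡ 1 (mod 31)
The inverse is -2 mod 31 = 29
Verification: 15 × 29 = 435 = 14 × 31 + 1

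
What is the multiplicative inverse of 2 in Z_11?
2^(-1) ≡ 6 (mod 11). Verification: 2 × 6 = 12 ≡ 1 (mod 11)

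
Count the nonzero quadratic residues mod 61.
For prime 61, there are (p-1)/2 = (61-1)/2 = 30 quadratic residues (excluding 0).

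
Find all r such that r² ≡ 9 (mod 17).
The square roots of 9 mod 17 are 14 and 3. Verify: 14² = 196 ≡ 9 (mod 17)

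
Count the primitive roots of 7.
2

The number of primitive roots modulo p is φ(p-1) = φ(6)
φ(6) = 2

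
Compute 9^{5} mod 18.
9

Using successive squaring:
Binary expansion of 5: 101
Powers of 9 mod 18 (each is the square of the previous):
  9^1 ≡ 9 (mod 18)
  9^2 ≡ 9² = 81 ≡ 9 (mod 18)
  9^4 ≡ 9² = 81 ≡ 9 (mod 18)
5 = 4 + 1, so 9^5 = 9^4 × 9^1 ≡ 9 × 9 (mod 18)
Multiplying step by step:
  9 × 9 = 81 ≡ 9 (mod 18)
Result: 9^5 ≡ 9 (mod 18)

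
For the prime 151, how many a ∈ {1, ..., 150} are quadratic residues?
For prime 151, there are (p-1)/2 = (151-1)/2 = 75 quadratic residues (excluding 0).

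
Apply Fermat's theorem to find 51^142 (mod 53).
By Fermat: 51^{52} ≡ 1 (mod 53). 142 = 2×52 + 38. So 51^{142} ≡ 51^{38} ≡ 38 (mod 53)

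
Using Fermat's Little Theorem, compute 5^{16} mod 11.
5

By Fermat's Little Theorem, a^(p-1) ≡ 1 (mod p) for prime p and gcd(a, p) = 1
Here p = 11, so 5^10 ≡ 1 (mod 11)
We can reduce the exponent: 16 mod 10 = 6
So 5^16 ≡ 5^6 (mod 11)
Computing: 5^6 mod 11 = 5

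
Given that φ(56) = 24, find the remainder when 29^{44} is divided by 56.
By Euler: 29^{24} ≡ 1 (mod 56) since gcd(29, 56) = 1. 44 = 1×24 + 20. So 29^{44} ≡ 29^{20} ≡ 1 (mod 56)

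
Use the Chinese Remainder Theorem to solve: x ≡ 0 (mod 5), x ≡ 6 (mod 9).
M = 5 × 9 = 45. M₁ = 9, y₁ ≡ 4 (mod 5). M₂ = 5, y₂ ≡ 2 (mod 9). x = 0×9×4 + 6×5×2 ≡ 15 (mod 45)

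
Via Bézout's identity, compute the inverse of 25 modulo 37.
Extended GCD: 25(3) + 37(-2) = 1. So 25^(-1) ≡ 3 ≡ 3 (mod 37). Verify: 25 × 3 = 75 ≡ 1 (mod 37)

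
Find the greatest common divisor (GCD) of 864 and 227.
1

Using the Euclidean algorithm:
864 = 3 × 227 + 183
227 = 1 × 183 + 44
183 = 4 × 44 + 7
44 = 6 × 7 + 2
7 = 3 × 2 + 1
2 = 2 × 1 + 0

GCD(864, 227) = 1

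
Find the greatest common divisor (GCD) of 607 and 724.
1

Using the Euclidean algorithm:
607 = 0 × 724 + 607
724 = 1 × 607 + 117
607 = 5 × 117 + 22
117 = 5 × 22 + 7
22 = 3 × 7 + 1
7 = 7 × 1 + 0

GCD(607, 724) = 1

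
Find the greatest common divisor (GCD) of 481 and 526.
1

Using the Euclidean algorithm:
481 = 0 × 526 + 481
526 = 1 × 481 + 45
481 = 10 × 45 + 31
45 = 1 × 31 + 14
31 = 2 × 14 + 3
14 = 4 × 3 + 2
3 = 1 × 2 + 1
2 = 2 × 1 + 0

GCD(481, 526) = 1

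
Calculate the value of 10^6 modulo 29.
6 = 4 + 2 (binary 110). Repeated squaring mod 29: 10^1 ≡ 10; 10^2 ≡ 10² = 100 ≡ 13; 10^4 ≡ 13² = 169 ≡ 24. Multiply: 10^6 = 10^4 × 10^2 ≡ 24 × 13 (mod 29): 24 × 13 = 312 ≡ 22. So 10^6 ≡ 22 (mod 29).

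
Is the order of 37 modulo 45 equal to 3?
No, the actual order is 4, not 3.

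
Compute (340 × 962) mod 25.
5

(340 × 962) = 327080
327080 mod 25 = 5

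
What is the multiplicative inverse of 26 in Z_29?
26^(-1) ≡ 19 (mod 29). Verification: 26 × 19 = 494 ≡ 1 (mod 29)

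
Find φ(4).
2

Prime factorization: 4 = 2^2
Using the formula φ(n) = n × Π(1 - 1/p) for each prime factor p:
φ(4) = 4 × (1 - 1/2)
φ(4) = 2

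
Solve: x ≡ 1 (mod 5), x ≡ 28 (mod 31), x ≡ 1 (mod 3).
M = 5 × 31 × 3 = 465. M₁ = 93, y₁ ≡ 2 (mod 5). M₂ = 15, y₂ ≡ 29 (mod 31). M₃ = 155, y₃ ≡ 2 (mod 3). x = 1×93×2 + 28×15×29 + 1×155×2 ≡ 121 (mod 465)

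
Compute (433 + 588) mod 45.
31

(433 + 588) = 1021
1021 mod 45 = 31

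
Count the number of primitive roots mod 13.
Number of primitive roots mod 13 = φ(12) = 4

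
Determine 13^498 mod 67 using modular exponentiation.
Using Fermat: 13^{66} ≡ 1 (mod 67). 498 ≡ 36 (mod 66). So 13^{498} ≡ 13^{36} ≡ 14 (mod 67)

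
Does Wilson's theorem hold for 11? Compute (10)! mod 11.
(10)! mod 11 = 10. Since this equals -1 (mod 11), Wilson confirms 11 is prime.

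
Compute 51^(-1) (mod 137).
51^(-1) ≡ 43 (mod 137). Verification: 51 × 43 = 2193 ≡ 1 (mod 137)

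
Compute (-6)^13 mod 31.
Using repeated squaring. (-6) ≡ 25 (mod 31). 13 = 8 + 4 + 1 (binary 1101). Repeated squaring mod 31: 25^1 ≡ 25; 25^2 ≡ 25² = 625 ≡ 5; 25^4 ≡ 5² = 25 ≡ 25; 25^8 ≡ 25² = 625 ≡ 5. Multiply: (-6)^13 ≡ 25^8 × 25^4 × 25^1 ≡ 5 × 25 × 25 (mod 31): 5 × 25 = 125 ≡ 1; 1 × 25 = 25 ≡ 25. So (-6)^13 ≡ 25 (mod 31).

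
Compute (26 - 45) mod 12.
5

(26 - 45) = -19
-19 mod 12 = 5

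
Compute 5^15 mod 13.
Using Fermat: 5^{12} ≡ 1 (mod 13). 15 ≡ 3 (mod 12). So 5^{15} ≡ 5^{3} ≡ 8 (mod 13)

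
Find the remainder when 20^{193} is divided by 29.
By Fermat: 20^{28} ≡ 1 (mod 29). 193 = 6×28 + 25. So 20^{193} ≡ 20^{25} ≡ 7 (mod 29)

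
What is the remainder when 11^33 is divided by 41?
Using repeated squaring. 33 = 32 + 1 (binary 100001). Repeated squaring mod 41: 11^1 ≡ 11; 11^2 ≡ 11² = 121 ≡ 39; 11^4 ≡ 39² = 1521 ≡ 4; 11^8 ≡ 4² = 16 ≡ 16; 11^16 ≡ 16² = 256 ≡ 10; 11^32 ≡ 10² = 100 ≡ 18. Multiply: 11^33 = 11^32 × 11^1 ≡ 18 × 11 (mod 41): 18 × 11 = 198 ≡ 34. So 11^33 ≡ 34 (mod 41).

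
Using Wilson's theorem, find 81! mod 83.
(82)! = (81)! × (82) ≡ -1 (mod 83). So (81)! ≡ -1 × (82)^(-1) ≡ (-1)×(-1) = 1 (mod 83)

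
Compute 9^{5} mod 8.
1

Using successive squaring:
Binary expansion of 5: 101
Powers of 9 mod 8 (each is the square of the previous):
  9^1 ≡ 1 (mod 8)
  9^2 ≡ 1² = 1 ≡ 1 (mod 8)
  9^4 ≡ 1² = 1 ≡ 1 (mod 8)
5 = 4 + 1, so 9^5 = 9^4 × 9^1 ≡ 1 × 1 (mod 8)
Multiplying step by step:
  1 × 1 = 1 ≡ 1 (mod 8)
Result: 9^5 ≡ 1 (mod 8)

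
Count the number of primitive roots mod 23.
Number of primitive roots mod 23 = φ(22) = 10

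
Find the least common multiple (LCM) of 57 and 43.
2451

First find GCD(57, 43) using the Euclidean algorithm:
57 = 1 × 43 + 14
43 = 3 × 14 + 1
14 = 14 × 1 + 0
GCD(57, 43) = 1

LCM formula: LCM(a, b) = (a × b) / GCD(a, b)
LCM(57, 43) = (57 × 43) / 1
LCM(57, 43) = 2451 / 1
LCM(57, 43) = 2451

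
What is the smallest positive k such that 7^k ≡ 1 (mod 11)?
Powers of 7 mod 11: 7^1≡7, 7^2≡5, 7^3≡2, 7^4≡3, 7^5≡10, 7^6≡4, 7^7≡6, 7^8≡9, 7^9≡8, 7^10≡1. Order = 10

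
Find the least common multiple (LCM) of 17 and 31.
527

First find GCD(17, 31) using the Euclidean algorithm:
17 = 0 × 31 + 17
31 = 1 × 17 + 14
17 = 1 × 14 + 3
14 = 4 × 3 + 2
3 = 1 × 2 + 1
2 = 2 × 1 + 0
GCD(17, 31) = 1

LCM formula: LCM(a, b) = (a × b) / GCD(a, b)
LCM(17, 31) = (17 × 31) / 1
LCM(17, 31) = 527 / 1
LCM(17, 31) = 527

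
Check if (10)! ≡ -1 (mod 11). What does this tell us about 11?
(10)! mod 11 = 10. Since this equals -1 (mod 11), Wilson confirms 11 is prime.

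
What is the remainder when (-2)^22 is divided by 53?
Using repeated squaring. (-2) ≡ 51 (mod 53). 22 = 16 + 4 + 2 (binary 10110). Repeated squaring mod 53: 51^1 ≡ 51; 51^2 ≡ 51² = 2601 ≡ 4; 51^4 ≡ 4² = 16 ≡ 16; 51^8 ≡ 16² = 256 ≡ 44; 51^16 ≡ 44² = 1936 ≡ 28. Multiply: (-2)^22 ≡ 51^16 × 51^4 × 51^2 ≡ 28 × 16 × 4 (mod 53): 28 × 16 = 448 ≡ 24; 24 × 4 = 96 ≡ 43. So (-2)^22 ≡ 43 (mod 53).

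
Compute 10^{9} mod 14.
6

Using successive squaring:
Binary expansion of 9: 1001
Powers of 10 mod 14 (each is the square of the previous):
  10^1 ≡ 10 (mod 14)
  10^2 ≡ 10² = 100 ≡ 2 (mod 14)
  10^4 ≡ 2² = 4 ≡ 4 (mod 14)
  10^8 ≡ 4² = 16 ≡ 2 (mod 14)
9 = 8 + 1, so 10^9 = 10^8 × 10^1 ≡ 2 × 10 (mod 14)
Multiplying step by step:
  2 × 10 = 20 ≡ 6 (mod 14)
Result: 10^9 ≡ 6 (mod 14)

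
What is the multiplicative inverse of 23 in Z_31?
27

Using Extended Euclidean Algorithm:
gcd(23, 31) = 1
Bezout coefficients: 23 × -4 + 31 × 3 = 1
So 23 × -4 ≡ 1 (mod 31)
The inverse is -4 mod 31 = 27
Verification: 23 × 27 = 621 = 20 × 31 + 1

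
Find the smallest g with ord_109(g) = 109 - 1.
p - 1 = 108 has prime divisors 2, 3. h is a primitive root mod 109 iff h^(108/q) ≢ 1 (mod 109) for each such q.
h = 2: 2^54 ≡ 108, 2^36 ≡ 1 (mod 109); 2^36 ≡ 1, so not a primitive root.
h = 3: 3^54 ≡ 1, 3^36 ≡ 63 (mod 109); 3^54 ≡ 1, so not a primitive root.
h = 4: 4^54 ≡ 1, 4^36 ≡ 1 (mod 109); 4^54 ≡ 1, so not a primitive root.
h = 5: 5^54 ≡ 1, 5^36 ≡ 63 (mod 109); 5^54 ≡ 1, so not a primitive root.
h = 6: 6^54 ≡ 108, 6^36 ≡ 63 (mod 109); none is 1, so 6 has order 108 and is a primitive root.
The smallest primitive root mod 109 is g = 6.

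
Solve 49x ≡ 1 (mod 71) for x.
29

Using Extended Euclidean Algorithm:
gcd(49, 71) = 1
Bezout coefficients: 49 × 29 + 71 × -20 = 1
So 49 × 29 ≡ 1 (mod 71)
The inverse is 29 mod 71 = 29
Verification: 49 × 29 = 1421 = 20 × 71 + 1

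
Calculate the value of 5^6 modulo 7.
6 = 4 + 2 (binary 110). Repeated squaring mod 7: 5^1 ≡ 5; 5^2 ≡ 5² = 25 ≡ 4; 5^4 ≡ 4² = 16 ≡ 2. Multiply: 5^6 = 5^4 × 5^2 ≡ 2 × 4 (mod 7): 2 × 4 = 8 ≡ 1. So 5^6 ≡ 1 (mod 7).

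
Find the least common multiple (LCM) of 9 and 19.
171

First find GCD(9, 19) using the Euclidean algorithm:
9 = 0 × 19 + 9
19 = 2 × 9 + 1
9 = 9 × 1 + 0
GCD(9, 19) = 1

LCM formula: LCM(a, b) = (a × b) / GCD(a, b)
LCM(9, 19) = (9 × 19) / 1
LCM(9, 19) = 171 / 1
LCM(9, 19) = 171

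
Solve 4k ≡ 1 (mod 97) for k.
73

Using Extended Euclidean Algorithm:
gcd(4, 97) = 1
Bezout coefficients: 4 × -24 + 97 × 1 = 1
So 4 × -24 ≡ 1 (mod 97)
The inverse is -24 mod 97 = 73
Verification: 4 × 73 = 292 = 3 × 97 + 1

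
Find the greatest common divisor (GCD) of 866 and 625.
1

Using the Euclidean algorithm:
866 = 1 × 625 + 241
625 = 2 × 241 + 143
241 = 1 × 143 + 98
143 = 1 × 98 + 45
98 = 2 × 45 + 8
45 = 5 × 8 + 5
8 = 1 × 5 + 3
5 = 1 × 3 + 2
3 = 1 × 2 + 1
2 = 2 × 1 + 0

GCD(866, 625) = 1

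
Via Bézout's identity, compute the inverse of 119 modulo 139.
Extended GCD: 119(-7) + 139(6) = 1. So 119^(-1) ≡ 132 ≡ 132 (mod 139). Verify: 119 × 132 = 15708 ≡ 1 (mod 139)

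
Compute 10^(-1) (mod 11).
10^(-1) ≡ 10 (mod 11). Verification: 10 × 10 = 100 ≡ 1 (mod 11)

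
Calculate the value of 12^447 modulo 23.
Using Fermat: 12^{22} ≡ 1 (mod 23). 447 ≡ 7 (mod 22). So 12^{447} ≡ 12^{7} ≡ 16 (mod 23)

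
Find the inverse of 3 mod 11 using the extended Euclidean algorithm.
Extended GCD: 3(4) + 11(-1) = 1. So 3^(-1) ≡ 4 ≡ 4 (mod 11). Verify: 3 × 4 = 12 ≡ 1 (mod 11)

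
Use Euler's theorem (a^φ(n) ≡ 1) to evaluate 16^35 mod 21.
By Euler: 16^{12} ≡ 1 (mod 21) since gcd(16, 21) = 1. 35 = 2×12 + 11. So 16^{35} ≡ 16^{11} ≡ 4 (mod 21)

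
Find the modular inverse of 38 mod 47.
38^(-1) ≡ 26 (mod 47). Verification: 38 × 26 = 988 ≡ 1 (mod 47)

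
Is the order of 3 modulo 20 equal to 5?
No, the actual order is 4, not 5.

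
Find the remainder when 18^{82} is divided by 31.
By Fermat: 18^{30} ≡ 1 (mod 31). 82 = 2×30 + 22. So 18^{82} ≡ 18^{22} ≡ 9 (mod 31)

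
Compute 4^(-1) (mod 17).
4^(-1) ≡ 13 (mod 17). Verification: 4 × 13 = 52 ≡ 1 (mod 17)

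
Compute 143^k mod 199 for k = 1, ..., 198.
g^1, g^2, ..., g^{198} mod 199: {143, 151, 101, 115, 127, 52, 73, 91, 78, 10, 37, 117, 15, 155, 76, 122, 133, 114, 183, 100, 171, 175, 150, 157, 163, 26, 136, 145, 39, 5, 118, 158, 107, 177, 38, 61, 166, 57, 191, 50, 185, 187, 75, 178, 181, 13, 68, 172, 119, 102, 59, 79, 153, 188, 19, 130, 83, 128, 195, 25, 192, 193, 137, 89, 190, 106, 34, 86, 159, 51, 129, 139, 176, 94, 109, 65, 141, 64, 197, 112, 96, 196, 168, 144, 95, 53, 17, 43, 179, 125, 164, 169, 88, 47, 154, 132, 170, 32, 198, 56, 48, 98, 84, 72, 147, 126, 108, 121, 189, 162, 82, 184, 44, 123, 77, 66, 85, 16, 99, 28, 24, 49, 42, 36, 173, 63, 54, 160, 194, 81, 41, 92, 22, 161, 138, 33, 142, 8, 149, 14, 12, 124, 21, 18, 186, 131, 27, 80, 97, 140, 120, 46, 11, 180, 69, 116, 71, 4, 174, 7, 6, 62, 110, 9, 93, 165, 113, 40, 148, 70, 60, 23, 105, 90, 134, 58, 135, 2, 87, 103, 3, 31, 55, 104, 146, 182, 156, 20, 74, 35, 30, 111, 152, 45, 67, 29, 167, 1}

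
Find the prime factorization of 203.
7 × 29

Divide by primes starting from smallest:
203 ÷ 7 = 29
29 ÷ 29 = 1

203 = 7 × 29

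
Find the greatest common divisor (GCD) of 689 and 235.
1

Using the Euclidean algorithm:
689 = 2 × 235 + 219
235 = 1 × 219 + 16
219 = 13 × 16 + 11
16 = 1 × 11 + 5
11 = 2 × 5 + 1
5 = 5 × 1 + 0

GCD(689, 235) = 1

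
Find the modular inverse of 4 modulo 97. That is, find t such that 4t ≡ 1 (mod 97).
73

Using Extended Euclidean Algorithm:
gcd(4, 97) = 1
Bezout coefficients: 4 × -24 + 97 × 1 = 1
So 4 × -24 ≡ 1 (mod 97)
The inverse is -24 mod 97 = 73
Verification: 4 × 73 = 292 = 3 × 97 + 1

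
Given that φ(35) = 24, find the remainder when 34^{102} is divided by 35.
By Euler: 34^{24} ≡ 1 (mod 35) since gcd(34, 35) = 1. 102 = 4×24 + 6. So 34^{102} ≡ 34^{6} ≡ 1 (mod 35)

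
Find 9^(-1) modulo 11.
5

Using Extended Euclidean Algorithm:
gcd(9, 11) = 1
Bezout coefficients: 9 × 5 + 11 × -4 = 1
So 9 × 5 ≡ 1 (mod 11)
The inverse is 5 mod 11 = 5
Verification: 9 × 5 = 45 = 4 × 11 + 1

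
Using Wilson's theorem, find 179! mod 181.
(180)! = (179)! × (180) ≡ -1 (mod 181). So (179)! ≡ -1 × (180)^(-1) ≡ (-1)×(-1) = 1 (mod 181)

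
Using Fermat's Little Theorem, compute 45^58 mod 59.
By Fermat's Little Theorem, 45^{58} ≡ 1 (mod 59) since 59 is prime and gcd(45, 59) = 1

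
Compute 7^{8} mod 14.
7

Using successive squaring:
Binary expansion of 8: 1000
Powers of 7 mod 14 (each is the square of the previous):
  7^1 ≡ 7 (mod 14)
  7^2 ≡ 7² = 49 ≡ 7 (mod 14)
  7^4 ≡ 7² = 49 ≡ 7 (mod 14)
  7^8 ≡ 7² = 49 ≡ 7 (mod 14)
8 is a power of 2, so 7^8 is the last square: ≡ 7 (mod 14)
Result: 7^8 ≡ 7 (mod 14)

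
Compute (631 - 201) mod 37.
23

(631 - 201) = 430
430 mod 37 = 23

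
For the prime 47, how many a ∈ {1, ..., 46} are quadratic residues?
For prime 47, there are (p-1)/2 = (47-1)/2 = 23 quadratic residues (excluding 0).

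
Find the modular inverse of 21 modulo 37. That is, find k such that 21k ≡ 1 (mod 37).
30

Using Extended Euclidean Algorithm:
gcd(21, 37) = 1
Bezout coefficients: 21 × -7 + 37 × 4 = 1
So 21 × -7 ≡ 1 (mod 37)
The inverse is -7 mod 37 = 30
Verification: 21 × 30 = 630 = 17 × 37 + 1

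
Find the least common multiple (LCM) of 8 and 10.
40

First find GCD(8, 10) using the Euclidean algorithm:
8 = 0 × 10 + 8
10 = 1 × 8 + 2
8 = 4 × 2 + 0
GCD(8, 10) = 2

LCM formula: LCM(a, b) = (a × b) / GCD(a, b)
LCM(8, 10) = (8 × 10) / 2
LCM(8, 10) = 80 / 2
LCM(8, 10) = 40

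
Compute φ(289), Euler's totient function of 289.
272

Prime factorization: 289 = 17^2
Using the formula φ(n) = n × Π(1 - 1/p) for each prime factor p:
φ(289) = 289 × (1 - 1/17)
φ(289) = 272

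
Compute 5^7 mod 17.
7 = 4 + 2 + 1 (binary 111). Repeated squaring mod 17: 5^1 ≡ 5; 5^2 ≡ 5² = 25 ≡ 8; 5^4 ≡ 8² = 64 ≡ 13. Multiply: 5^7 = 5^4 × 5^2 × 5^1 ≡ 13 × 8 × 5 (mod 17): 13 × 8 = 104 ≡ 2; 2 × 5 = 10 ≡ 10. So 5^7 ≡ 10 (mod 17).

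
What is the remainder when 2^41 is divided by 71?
Using repeated squaring. 41 = 32 + 8 + 1 (binary 101001). Repeated squaring mod 71: 2^1 ≡ 2; 2^2 ≡ 2² = 4 ≡ 4; 2^4 ≡ 4² = 16 ≡ 16; 2^8 ≡ 16² = 256 ≡ 43; 2^16 ≡ 43² = 1849 ≡ 3; 2^32 ≡ 3² = 9 ≡ 9. Multiply: 2^41 = 2^32 × 2^8 × 2^1 ≡ 9 × 43 × 2 (mod 71): 9 × 43 = 387 ≡ 32; 32 × 2 = 64 ≡ 64. So 2^41 ≡ 64 (mod 71).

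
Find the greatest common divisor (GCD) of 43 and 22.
1

Using the Euclidean algorithm:
43 = 1 × 22 + 21
22 = 1 × 21 + 1
21 = 21 × 1 + 0

GCD(43, 22) = 1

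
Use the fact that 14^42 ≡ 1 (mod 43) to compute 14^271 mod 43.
By Fermat: 14^{42} ≡ 1 (mod 43). 271 ≡ 19 (mod 42). So 14^{271} ≡ 14^{19} ≡ 9 (mod 43)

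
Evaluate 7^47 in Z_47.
Using Fermat: 7^{46} ≡ 1 (mod 47). 47 ≡ 1 (mod 46). So 7^{47} ≡ 7^{1} ≡ 7 (mod 47)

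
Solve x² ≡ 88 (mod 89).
The square roots of 88 mod 89 are 34 and 55. Verify: 34² = 1156 ≡ 88 (mod 89)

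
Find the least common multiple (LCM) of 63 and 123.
2583

First find GCD(63, 123) using the Euclidean algorithm:
63 = 0 × 123 + 63
123 = 1 × 63 + 60
63 = 1 × 60 + 3
60 = 20 × 3 + 0
GCD(63, 123) = 3

LCM formula: LCM(a, b) = (a × b) / GCD(a, b)
LCM(63, 123) = (63 × 123) / 3
LCM(63, 123) = 7749 / 3
LCM(63, 123) = 2583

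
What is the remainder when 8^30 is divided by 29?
Using Fermat: 8^{28} ≡ 1 (mod 29). 30 ≡ 2 (mod 28). So 8^{30} ≡ 8^{2} ≡ 6 (mod 29)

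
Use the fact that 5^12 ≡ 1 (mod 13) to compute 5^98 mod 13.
By Fermat: 5^{12} ≡ 1 (mod 13). 98 = 8×12 + 2. So 5^{98} ≡ 5^{2} ≡ 12 (mod 13)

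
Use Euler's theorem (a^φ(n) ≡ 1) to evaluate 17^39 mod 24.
By Euler: 17^{8} ≡ 1 (mod 24) since gcd(17, 24) = 1. 39 = 4×8 + 7. So 17^{39} ≡ 17^{7} ≡ 17 (mod 24)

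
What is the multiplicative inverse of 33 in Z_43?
33^(-1) ≡ 30 (mod 43). Verification: 33 × 30 = 990 ≡ 1 (mod 43)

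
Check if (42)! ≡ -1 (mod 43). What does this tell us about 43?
(42)! mod 43 = 42. Since this equals -1 (mod 43), Wilson confirms 43 is prime.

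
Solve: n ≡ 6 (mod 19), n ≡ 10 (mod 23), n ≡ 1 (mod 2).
M = 19 × 23 × 2 = 874. M₁ = 46, y₁ ≡ 12 (mod 19). M₂ = 38, y₂ ≡ 20 (mod 23). M₃ = 437, y₃ ≡ 1 (mod 2). n = 6×46×12 + 10×38×20 + 1×437×1 ≡ 861 (mod 874)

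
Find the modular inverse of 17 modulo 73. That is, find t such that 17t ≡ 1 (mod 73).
43

Using Extended Euclidean Algorithm:
gcd(17, 73) = 1
Bezout coefficients: 17 × -30 + 73 × 7 = 1
So 17 × -30 ≡ 1 (mod 73)
The inverse is -30 mod 73 = 43
Verification: 17 × 43 = 731 = 10 × 73 + 1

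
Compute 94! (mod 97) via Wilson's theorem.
(96)! = (94)! × (95) × (96) ≡ -1 (mod 97). So (94)! ≡ -1 × [(96)(95)]^(-1) ≡ 48 (mod 97)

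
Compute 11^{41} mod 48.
11

Using successive squaring:
Binary expansion of 41: 101001
Powers of 11 mod 48 (each is the square of the previous):
  11^1 ≡ 11 (mod 48)
  11^2 ≡ 11² = 121 ≡ 25 (mod 48)
  11^4 ≡ 25² = 625 ≡ 1 (mod 48)
  11^8 ≡ 1² = 1 ≡ 1 (mod 48)
  11^16 ≡ 1² = 1 ≡ 1 (mod 48)
  11^32 ≡ 1² = 1 ≡ 1 (mod 48)
41 = 32 + 8 + 1, so 11^41 = 11^32 × 11^8 × 11^1 ≡ 1 × 1 × 11 (mod 48)
Multiplying step by step:
  1 × 1 = 1 ≡ 1 (mod 48)
  1 × 11 = 11 ≡ 11 (mod 48)
Result: 11^41 ≡ 11 (mod 48)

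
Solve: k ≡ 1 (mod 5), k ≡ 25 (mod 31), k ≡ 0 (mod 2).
M = 5 × 31 × 2 = 310. M₁ = 62, y₁ ≡ 3 (mod 5). M₂ = 10, y₂ ≡ 28 (mod 31). M₃ = 155, y₃ ≡ 1 (mod 2). k = 1×62×3 + 25×10×28 + 0×155×1 ≡ 56 (mod 310)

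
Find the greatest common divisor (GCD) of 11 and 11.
11

Using the Euclidean algorithm:
11 = 1 × 11 + 0

GCD(11, 11) = 11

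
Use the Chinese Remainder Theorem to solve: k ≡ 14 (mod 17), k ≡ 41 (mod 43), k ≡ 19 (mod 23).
14532

Using the Chinese Remainder Theorem:
M = product of moduli = 16813
For equation 1: M_1 = 989, 989 ≡ 3 (mod 17), inverse of 989 mod 17 is 6 (check: 3 × 6 = 18 ≡ 1 (mod 17))
For equation 2: M_2 = 391, 391 ≡ 4 (mod 43), inverse of 391 mod 43 is 11 (check: 4 × 11 = 44 ≡ 1 (mod 43))
For equation 3: M_3 = 731, 731 ≡ 18 (mod 23), inverse of 731 mod 23 is 9 (check: 18 × 9 = 162 ≡ 1 (mod 23))
Combine: k ≡ Σ r_i×M_i×(M_i⁻¹ mod m_i) = 14×989×6 + 41×391×11 + 19×731×9 = 83076 + 176341 + 125001 = 384418
384418 mod 16813 = 14532
k ≡ 14532 (mod 16813)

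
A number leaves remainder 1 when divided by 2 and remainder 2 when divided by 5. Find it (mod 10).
M = 2 × 5 = 10. M₁ = 5, y₁ ≡ 1 (mod 2). M₂ = 2, y₂ ≡ 3 (mod 5). z = 1×5×1 + 2×2×3 ≡ 7 (mod 10)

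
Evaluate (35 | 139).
(35/139) = 35^{69} mod 139 = 1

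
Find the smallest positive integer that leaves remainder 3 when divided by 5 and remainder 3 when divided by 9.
M = 5 × 9 = 45. M₁ = 9, y₁ ≡ 4 (mod 5). M₂ = 5, y₂ ≡ 2 (mod 9). k = 3×9×4 + 3×5×2 ≡ 3 (mod 45). The smallest positive such number is 3.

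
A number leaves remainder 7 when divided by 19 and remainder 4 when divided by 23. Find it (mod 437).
M = 19 × 23 = 437. M₁ = 23, y₁ ≡ 5 (mod 19). M₂ = 19, y₂ ≡ 17 (mod 23). k = 7×23×5 + 4×19×17 ≡ 349 (mod 437)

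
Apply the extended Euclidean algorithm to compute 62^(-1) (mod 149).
Extended GCD: 62(-12) + 149(5) = 1. So 62^(-1) ≡ 137 ≡ 137 (mod 149). Verify: 62 × 137 = 8494 ≡ 1 (mod 149)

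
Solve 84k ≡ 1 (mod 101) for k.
95

Using Extended Euclidean Algorithm:
gcd(84, 101) = 1
Bezout coefficients: 84 × -6 + 101 × 5 = 1
So 84 × -6 ≡ 1 (mod 101)
The inverse is -6 mod 101 = 95
Verification: 84 × 95 = 7980 = 79 × 101 + 1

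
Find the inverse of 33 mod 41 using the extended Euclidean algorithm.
Extended GCD: 33(5) + 41(-4) = 1. So 33^(-1) ≡ 5 ≡ 5 (mod 41). Verify: 33 × 5 = 165 ≡ 1 (mod 41)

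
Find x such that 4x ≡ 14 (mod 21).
14

Since gcd(4, 21) = 1 divides 14, a solution exists.
Multiply both sides by the inverse of 4 mod 21:
  4^(-1) mod 21 = 16
  x ≡ 16 × 14 ≡ 224 ≡ 14 (mod 21)
Verification: 4 × 14 = 56 = 2 × 21 + 14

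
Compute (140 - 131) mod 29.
9

(140 - 131) = 9
9 mod 29 = 9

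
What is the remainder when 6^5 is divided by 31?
5 = 4 + 1 (binary 101). Repeated squaring mod 31: 6^1 ≡ 6; 6^2 ≡ 6² = 36 ≡ 5; 6^4 ≡ 5² = 25 ≡ 25. Multiply: 6^5 = 6^4 × 6^1 ≡ 25 × 6 (mod 31): 25 × 6 = 150 ≡ 26. So 6^5 ≡ 26 (mod 31).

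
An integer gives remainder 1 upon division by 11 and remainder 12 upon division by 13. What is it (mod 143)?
M = 11 × 13 = 143. M₁ = 13, y₁ ≡ 6 (mod 11). M₂ = 11, y₂ ≡ 6 (mod 13). n = 1×13×6 + 12×11×6 ≡ 12 (mod 143). The smallest positive such number is 12.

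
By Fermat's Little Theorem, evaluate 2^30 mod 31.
By Fermat's Little Theorem, 2^{30} ≡ 1 (mod 31) since 31 is prime and gcd(2, 31) = 1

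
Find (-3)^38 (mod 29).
Using Fermat: (-3)^{28} ≡ 1 (mod 29). 38 ≡ 10 (mod 28). So (-3)^{38} ≡ (-3)^{10} ≡ 5 (mod 29)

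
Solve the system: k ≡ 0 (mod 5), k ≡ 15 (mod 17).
M = 5 × 17 = 85. M₁ = 17, y₁ ≡ 3 (mod 5). M₂ = 5, y₂ ≡ 7 (mod 17). k = 0×17×3 + 15×5×7 ≡ 15 (mod 85)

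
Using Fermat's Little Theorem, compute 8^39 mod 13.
By Fermat: 8^{12} ≡ 1 (mod 13). 39 = 3×12 + 3. So 8^{39} ≡ 8^{3} ≡ 5 (mod 13)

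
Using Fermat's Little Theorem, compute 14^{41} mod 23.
10

By Fermat's Little Theorem, a^(p-1) ≡ 1 (mod p) for prime p and gcd(a, p) = 1
Here p = 23, so 14^22 ≡ 1 (mod 23)
We can reduce the exponent: 41 mod 22 = 19
So 14^41 ≡ 14^19 (mod 23)
Computing: 14^19 mod 23 = 10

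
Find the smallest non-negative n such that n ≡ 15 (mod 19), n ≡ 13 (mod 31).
509

Using the Chinese Remainder Theorem:
M = product of moduli = 589
For equation 1: M_1 = 31, 31 ≡ 12 (mod 19), inverse of 31 mod 19 is 8 (check: 12 × 8 = 96 ≡ 1 (mod 19))
For equation 2: M_2 = 19, 19 ≡ 19 (mod 31), inverse of 19 mod 31 is 18 (check: 19 × 18 = 342 ≡ 1 (mod 31))
Combine: n ≡ Σ r_i×M_i×(M_i⁻¹ mod m_i) = 15×31×8 + 13×19×18 = 3720 + 4446 = 8166
8166 mod 589 = 509
n ≡ 509 (mod 589)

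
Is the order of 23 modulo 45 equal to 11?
No, the actual order is 12, not 11.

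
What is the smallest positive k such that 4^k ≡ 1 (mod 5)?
Powers of 4 mod 5: 4^1≡4, 4^2≡1. Order = 2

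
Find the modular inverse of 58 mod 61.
58^(-1) ≡ 20 (mod 61). Verification: 58 × 20 = 1160 ≡ 1 (mod 61)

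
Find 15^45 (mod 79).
Using repeated squaring. 45 = 32 + 8 + 4 + 1 (binary 101101). Repeated squaring mod 79: 15^1 ≡ 15; 15^2 ≡ 15² = 225 ≡ 67; 15^4 ≡ 67² = 4489 ≡ 65; 15^8 ≡ 65² = 4225 ≡ 38; 15^16 ≡ 38² = 1444 ≡ 22; 15^32 ≡ 22² = 484 ≡ 10. Multiply: 15^45 = 15^32 × 15^8 × 15^4 × 15^1 ≡ 10 × 38 × 65 × 15 (mod 79): 10 × 38 = 380 ≡ 64; 64 × 65 = 4160 ≡ 52; 52 × 15 = 780 ≡ 69. So 15^45 ≡ 69 (mod 79).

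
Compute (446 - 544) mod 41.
25

(446 - 544) = -98
-98 mod 41 = 25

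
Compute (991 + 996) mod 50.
37

(991 + 996) = 1987
1987 mod 50 = 37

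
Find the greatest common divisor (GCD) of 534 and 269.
1

Using the Euclidean algorithm:
534 = 1 × 269 + 265
269 = 1 × 265 + 4
265 = 66 × 4 + 1
4 = 4 × 1 + 0

GCD(534, 269) = 1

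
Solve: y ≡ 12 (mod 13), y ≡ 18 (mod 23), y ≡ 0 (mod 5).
M = 13 × 23 × 5 = 1495. M₁ = 115, y₁ ≡ 6 (mod 13). M₂ = 65, y₂ ≡ 17 (mod 23). M₃ = 299, y₃ ≡ 4 (mod 5). y = 12×115×6 + 18×65×17 + 0×299×4 ≡ 1260 (mod 1495)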